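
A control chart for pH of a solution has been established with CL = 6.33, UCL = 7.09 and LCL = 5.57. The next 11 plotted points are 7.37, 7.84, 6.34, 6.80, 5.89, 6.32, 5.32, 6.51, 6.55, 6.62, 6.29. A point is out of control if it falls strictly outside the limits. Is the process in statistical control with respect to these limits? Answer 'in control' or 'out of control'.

out of control

Compare each point to [5.57, 7.09]: sample 1 = 7.37 > UCL; sample 2 = 7.84 > UCL; sample 7 = 5.32 < LCL.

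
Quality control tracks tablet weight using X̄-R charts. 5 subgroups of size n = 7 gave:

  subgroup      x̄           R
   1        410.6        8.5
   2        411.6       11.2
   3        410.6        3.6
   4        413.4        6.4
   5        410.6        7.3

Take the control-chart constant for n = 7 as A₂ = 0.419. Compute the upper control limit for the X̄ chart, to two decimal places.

X̄̄ = (410.6 + 411.6 + 410.6 + 413.4 + 410.6) / 5 = 2056.8000 / 5 = 411.3600
R̄ = (8.5 + 11.2 + 3.6 + 6.4 + 7.3) / 5 = 37.0000 / 5 = 7.4000
UCL = X̄̄ + A₂·R̄ = 411.3600 + 0.419 × 7.4000 = 414.4606

414.46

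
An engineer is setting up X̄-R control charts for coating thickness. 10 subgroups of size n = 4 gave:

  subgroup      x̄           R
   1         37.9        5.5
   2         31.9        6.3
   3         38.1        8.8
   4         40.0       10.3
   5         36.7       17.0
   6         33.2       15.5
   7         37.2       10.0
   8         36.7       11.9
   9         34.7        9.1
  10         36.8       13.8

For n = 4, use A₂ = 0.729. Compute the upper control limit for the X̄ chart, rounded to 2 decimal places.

44.21

X̄̄ = (37.9 + 31.9 + 38.1 + 40.0 + 36.7 + 33.2 + 37.2 + 36.7 + 34.7 + 36.8) / 10 = 363.2000 / 10 = 36.3200
R̄ = (5.5 + 6.3 + 8.8 + 10.3 + 17.0 + 15.5 + 10.0 + 11.9 + 9.1 + 13.8) / 10 = 108.2000 / 10 = 10.8200
UCL = X̄̄ + A₂·R̄ = 36.3200 + 0.729 × 10.8200 = 44.2078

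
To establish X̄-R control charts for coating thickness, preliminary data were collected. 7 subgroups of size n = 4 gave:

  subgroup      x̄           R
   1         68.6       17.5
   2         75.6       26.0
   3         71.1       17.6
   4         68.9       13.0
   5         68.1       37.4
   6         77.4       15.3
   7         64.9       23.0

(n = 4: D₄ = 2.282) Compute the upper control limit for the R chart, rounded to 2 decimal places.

48.83

R̄ = (17.5 + 26.0 + 17.6 + 13.0 + 37.4 + 15.3 + 23.0) / 7 = 149.8000 / 7 = 21.4000
UCL_R = D₄·R̄ = 2.282 × 21.4000 = 48.8348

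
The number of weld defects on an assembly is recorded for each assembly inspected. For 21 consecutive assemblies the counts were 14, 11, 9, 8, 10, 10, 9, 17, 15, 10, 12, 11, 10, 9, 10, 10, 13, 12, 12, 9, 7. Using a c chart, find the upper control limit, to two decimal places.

20.74

c̄ = (14 + 11 + 9 + 8 + 10 + 10 + 9 + 17 + 15 + 10 + 12 + 11 + 10 + 9 + 10 + 10 + 13 + 12 + 12 + 9 + 7) / 21 = 228 / 21 = 10.8571
UCL = c̄ + 3√c̄ = 10.8571 + 3 × √10.8571 = 10.8571 + 3 × 3.2950 = 20.7422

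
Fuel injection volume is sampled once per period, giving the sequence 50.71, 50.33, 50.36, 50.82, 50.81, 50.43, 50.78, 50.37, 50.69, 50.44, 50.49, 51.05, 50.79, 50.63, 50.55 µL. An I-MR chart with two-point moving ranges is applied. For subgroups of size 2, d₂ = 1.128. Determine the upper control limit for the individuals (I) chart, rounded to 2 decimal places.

51.32

X̄ = (50.71 + 50.33 + 50.36 + 50.82 + 50.81 + 50.43 + 50.78 + 50.37 + 50.69 + 50.44 + 50.49 + 51.05 + 50.79 + 50.63 + 50.55) / 15 = 50.6167
Moving ranges: 0.38, 0.03, 0.46, 0.01, 0.38, 0.35, 0.41, 0.32, 0.25, 0.05, 0.56, 0.26, 0.16, 0.08; M̄R̄ = 3.7000 / 14 = 0.2643
UCL = X̄ + 3·M̄R̄/d₂ = 50.6167 + 3 × 0.2643 / 1.128 = 51.3196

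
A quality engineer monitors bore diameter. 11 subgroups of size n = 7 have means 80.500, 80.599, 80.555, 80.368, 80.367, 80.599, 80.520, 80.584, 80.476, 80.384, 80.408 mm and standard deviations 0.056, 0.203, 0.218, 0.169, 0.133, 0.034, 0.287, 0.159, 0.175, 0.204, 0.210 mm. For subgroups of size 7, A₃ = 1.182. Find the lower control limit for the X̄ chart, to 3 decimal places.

X̄̄ = (80.500 + 80.599 + 80.555 + 80.368 + 80.367 + 80.599 + 80.520 + 80.584 + 80.476 + 80.384 + 80.408) / 11 = 80.4873
s̄ = (0.056 + 0.203 + 0.218 + 0.169 + 0.133 + 0.034 + 0.287 + 0.159 + 0.175 + 0.204 + 0.210) / 11 = 0.1680
LCL = X̄̄ − A₃·s̄ = 80.4873 − 1.182 × 0.1680 = 80.2887

80.289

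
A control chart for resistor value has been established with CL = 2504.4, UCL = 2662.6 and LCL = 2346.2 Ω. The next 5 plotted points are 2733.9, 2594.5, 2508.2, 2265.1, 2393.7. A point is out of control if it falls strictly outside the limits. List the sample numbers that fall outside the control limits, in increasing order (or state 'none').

Compare each point to [2346.2, 2662.6]: sample 1 = 2733.9 > UCL; sample 4 = 2265.1 < LCL.

1, 4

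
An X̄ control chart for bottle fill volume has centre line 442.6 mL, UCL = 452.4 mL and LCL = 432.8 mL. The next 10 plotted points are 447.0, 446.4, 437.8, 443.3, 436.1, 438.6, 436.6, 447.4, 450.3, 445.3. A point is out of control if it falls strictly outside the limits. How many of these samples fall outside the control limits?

All 10 points lie within [432.8, 452.4].

0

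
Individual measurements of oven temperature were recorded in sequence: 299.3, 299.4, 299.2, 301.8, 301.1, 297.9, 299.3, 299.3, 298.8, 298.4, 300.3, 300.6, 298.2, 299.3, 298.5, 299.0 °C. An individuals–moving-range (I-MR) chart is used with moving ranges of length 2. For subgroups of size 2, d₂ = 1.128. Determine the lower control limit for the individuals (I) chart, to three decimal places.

296.545

X̄ = (299.3 + 299.4 + 299.2 + 301.8 + 301.1 + 297.9 + 299.3 + 299.3 + 298.8 + 298.4 + 300.3 + 300.6 + 298.2 + 299.3 + 298.5 + 299.0) / 16 = 299.4000
Moving ranges: 0.1, 0.2, 2.6, 0.7, 3.2, 1.4, 0.0, 0.5, 0.4, 1.9, 0.3, 2.4, 1.1, 0.8, 0.5; M̄R̄ = 16.1000 / 15 = 1.0733
LCL = X̄ − 3·M̄R̄/d₂ = 299.4000 − 3 × 1.0733 / 1.128 = 296.5454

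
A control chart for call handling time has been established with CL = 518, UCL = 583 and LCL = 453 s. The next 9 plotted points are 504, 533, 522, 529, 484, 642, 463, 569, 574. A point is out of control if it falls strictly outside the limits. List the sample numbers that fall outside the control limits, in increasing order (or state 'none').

Compare each point to [453, 583]: sample 6 = 642 > UCL.

6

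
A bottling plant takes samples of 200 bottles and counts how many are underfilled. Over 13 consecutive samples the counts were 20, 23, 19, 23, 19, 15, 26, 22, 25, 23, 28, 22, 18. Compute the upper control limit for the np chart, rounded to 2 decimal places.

34.98

p̄ = Σdᵢ / (k·n) = 283 / (13 × 200) = 0.10885
UCL = np̄ + 3·√(np̄(1−p̄)) = 21.7692 + 3 × √(21.7692×0.89115) = 21.7692 + 3 × 4.4045 = 34.9828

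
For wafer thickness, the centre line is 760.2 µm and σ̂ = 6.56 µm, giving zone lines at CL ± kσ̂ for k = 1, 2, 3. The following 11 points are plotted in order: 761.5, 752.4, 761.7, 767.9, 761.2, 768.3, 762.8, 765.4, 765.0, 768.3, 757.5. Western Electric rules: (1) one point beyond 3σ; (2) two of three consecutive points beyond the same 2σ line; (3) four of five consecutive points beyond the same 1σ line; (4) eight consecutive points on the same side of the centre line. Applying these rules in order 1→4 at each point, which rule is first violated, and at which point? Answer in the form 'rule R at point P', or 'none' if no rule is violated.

Zone of each point (C = within 1σ̂, B = 1σ̂–2σ̂, A = 2σ̂–3σ̂, * = beyond 3σ̂; sign = side of CL): 1:+C, 2:-B, 3:+C, 4:+B, 5:+C, 6:+B, 7:+C, 8:+C, 9:+C, 10:+B, 11:-C
Rule 4 (eight consecutive points on the same side of the centre line) is satisfied at point 10.

rule 4 at point 10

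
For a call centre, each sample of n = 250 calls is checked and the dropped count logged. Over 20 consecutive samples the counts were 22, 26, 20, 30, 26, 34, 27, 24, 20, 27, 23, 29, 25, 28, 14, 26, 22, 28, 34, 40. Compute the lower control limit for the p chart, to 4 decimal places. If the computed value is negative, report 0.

0.0468

p̄ = Σdᵢ / (k·n) = 525 / (20 × 250) = 0.10500
LCL = p̄ − 3·√(p̄(1−p̄)/n) = 0.10500 − 3 × 0.01939 = 0.04684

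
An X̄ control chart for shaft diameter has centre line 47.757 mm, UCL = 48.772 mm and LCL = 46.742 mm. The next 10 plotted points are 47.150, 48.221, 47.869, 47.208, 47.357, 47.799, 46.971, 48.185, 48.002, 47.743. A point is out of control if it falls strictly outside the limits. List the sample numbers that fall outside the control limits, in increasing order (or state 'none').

none

All 10 points lie within [46.742, 48.772].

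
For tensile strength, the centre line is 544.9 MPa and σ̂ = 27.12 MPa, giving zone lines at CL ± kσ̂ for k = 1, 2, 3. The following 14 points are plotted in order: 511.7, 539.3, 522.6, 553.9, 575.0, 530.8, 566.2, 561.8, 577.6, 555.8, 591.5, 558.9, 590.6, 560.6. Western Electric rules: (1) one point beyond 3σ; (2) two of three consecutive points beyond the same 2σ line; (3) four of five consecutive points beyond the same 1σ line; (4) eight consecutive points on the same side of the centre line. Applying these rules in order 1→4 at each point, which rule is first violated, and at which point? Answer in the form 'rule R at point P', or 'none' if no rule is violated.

rule 4 at point 14

Zone of each point (C = within 1σ̂, B = 1σ̂–2σ̂, A = 2σ̂–3σ̂, * = beyond 3σ̂; sign = side of CL): 1:-B, 2:-C, 3:-C, 4:+C, 5:+B, 6:-C, 7:+C, 8:+C, 9:+B, 10:+C, 11:+B, 12:+C, 13:+B, 14:+C
Rule 4 (eight consecutive points on the same side of the centre line) is satisfied at point 14.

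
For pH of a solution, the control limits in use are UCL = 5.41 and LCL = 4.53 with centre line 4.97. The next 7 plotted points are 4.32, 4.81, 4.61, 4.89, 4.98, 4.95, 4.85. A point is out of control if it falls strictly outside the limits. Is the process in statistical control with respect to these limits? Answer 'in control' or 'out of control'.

out of control

Compare each point to [4.53, 5.41]: sample 1 = 4.32 < LCL.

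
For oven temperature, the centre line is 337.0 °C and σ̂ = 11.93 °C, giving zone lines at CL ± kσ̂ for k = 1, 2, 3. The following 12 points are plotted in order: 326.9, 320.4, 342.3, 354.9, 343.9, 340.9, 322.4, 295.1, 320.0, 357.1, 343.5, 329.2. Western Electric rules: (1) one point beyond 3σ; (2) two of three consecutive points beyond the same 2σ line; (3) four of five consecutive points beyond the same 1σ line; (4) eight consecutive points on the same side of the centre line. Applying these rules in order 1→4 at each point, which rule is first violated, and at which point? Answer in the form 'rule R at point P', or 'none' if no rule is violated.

rule 1 at point 8

Zone of each point (C = within 1σ̂, B = 1σ̂–2σ̂, A = 2σ̂–3σ̂, * = beyond 3σ̂; sign = side of CL): 1:-C, 2:-B, 3:+C, 4:+B, 5:+C, 6:+C, 7:-B, 8:-*, 9:-B, 10:+B, 11:+C, 12:-C
Rule 1 (one point beyond the 3σ limits) is satisfied at point 8.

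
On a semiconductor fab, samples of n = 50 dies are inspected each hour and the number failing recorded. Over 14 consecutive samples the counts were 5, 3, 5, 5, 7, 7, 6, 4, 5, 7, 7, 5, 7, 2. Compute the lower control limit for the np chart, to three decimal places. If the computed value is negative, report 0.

p̄ = Σdᵢ / (k·n) = 75 / (14 × 50) = 0.10714
LCL = np̄ − 3·√(np̄(1−p̄)) = 5.3571 − 3 × 2.1870 = -1.2040 → 0 (negative, so LCL = 0)

0.000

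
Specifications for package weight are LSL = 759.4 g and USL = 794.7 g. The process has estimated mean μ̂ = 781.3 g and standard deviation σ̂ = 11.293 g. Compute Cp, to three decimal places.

0.521

Cp = (USL − LSL) / (6σ̂) = (794.7 − 759.4) / (6 × 11.293) = 35.3000 / 67.7580 = 0.5210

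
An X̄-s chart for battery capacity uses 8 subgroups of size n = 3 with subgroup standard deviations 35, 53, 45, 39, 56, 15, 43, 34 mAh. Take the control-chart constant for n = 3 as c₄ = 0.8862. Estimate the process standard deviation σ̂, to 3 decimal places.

45.137

s̄ = (35 + 53 + 45 + 39 + 56 + 15 + 43 + 34) / 8 = 40.0000
σ̂ = s̄ / c₄ = 40.0000 / 0.8862 = 45.1365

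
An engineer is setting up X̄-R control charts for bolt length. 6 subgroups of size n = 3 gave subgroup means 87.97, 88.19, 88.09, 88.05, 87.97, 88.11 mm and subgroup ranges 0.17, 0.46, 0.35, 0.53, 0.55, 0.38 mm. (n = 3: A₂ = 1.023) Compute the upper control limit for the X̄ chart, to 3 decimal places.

88.479

X̄̄ = (87.97 + 88.19 + 88.09 + 88.05 + 87.97 + 88.11) / 6 = 528.3800 / 6 = 88.0633
R̄ = (0.17 + 0.46 + 0.35 + 0.53 + 0.55 + 0.38) / 6 = 2.4400 / 6 = 0.4067
UCL = X̄̄ + A₂·R̄ = 88.0633 + 1.023 × 0.4067 = 88.4794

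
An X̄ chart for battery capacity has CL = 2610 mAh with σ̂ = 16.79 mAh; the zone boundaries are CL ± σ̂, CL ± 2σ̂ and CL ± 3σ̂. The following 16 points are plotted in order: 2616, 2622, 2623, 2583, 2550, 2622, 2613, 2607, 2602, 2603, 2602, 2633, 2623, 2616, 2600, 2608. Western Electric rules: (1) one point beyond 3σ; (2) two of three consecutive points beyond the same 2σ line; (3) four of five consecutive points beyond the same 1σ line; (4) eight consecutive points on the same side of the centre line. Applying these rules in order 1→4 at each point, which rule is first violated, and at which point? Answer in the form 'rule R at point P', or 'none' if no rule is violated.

Zone of each point (C = within 1σ̂, B = 1σ̂–2σ̂, A = 2σ̂–3σ̂, * = beyond 3σ̂; sign = side of CL): 1:+C, 2:+C, 3:+C, 4:-B, 5:-*, 6:+C, 7:+C, 8:-C, 9:-C, 10:-C, 11:-C, 12:+B, 13:+C, 14:+C, 15:-C, 16:-C
Rule 1 (one point beyond the 3σ limits) is satisfied at point 5.

rule 1 at point 5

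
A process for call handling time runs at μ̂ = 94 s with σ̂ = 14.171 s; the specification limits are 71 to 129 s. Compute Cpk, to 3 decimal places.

Cpu = (USL − μ̂) / (3σ̂) = (129 − 94) / (3 × 14.171) = 0.8233; Cpl = (μ̂ − LSL) / (3σ̂) = (94 − 71) / (3 × 14.171) = 0.5410; Cpk = min(Cpu, Cpl) = 0.5410

0.541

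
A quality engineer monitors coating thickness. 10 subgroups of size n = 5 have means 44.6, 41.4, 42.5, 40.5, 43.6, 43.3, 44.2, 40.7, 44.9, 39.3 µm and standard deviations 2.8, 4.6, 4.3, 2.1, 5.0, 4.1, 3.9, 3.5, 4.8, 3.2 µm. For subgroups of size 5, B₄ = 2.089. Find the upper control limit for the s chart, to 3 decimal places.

8.001

s̄ = (2.8 + 4.6 + 4.3 + 2.1 + 5.0 + 4.1 + 3.9 + 3.5 + 4.8 + 3.2) / 10 = 3.8300
UCL_s = B₄·s̄ = 2.089 × 3.8300 = 8.0009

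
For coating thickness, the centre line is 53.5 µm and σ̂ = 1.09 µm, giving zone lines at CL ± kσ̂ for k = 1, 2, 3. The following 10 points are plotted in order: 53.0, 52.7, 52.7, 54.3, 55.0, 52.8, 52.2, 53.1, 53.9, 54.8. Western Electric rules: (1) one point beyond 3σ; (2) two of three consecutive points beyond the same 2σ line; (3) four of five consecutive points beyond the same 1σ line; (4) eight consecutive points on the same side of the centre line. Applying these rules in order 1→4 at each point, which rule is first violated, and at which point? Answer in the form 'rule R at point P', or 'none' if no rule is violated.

none

Zone of each point (C = within 1σ̂, B = 1σ̂–2σ̂, A = 2σ̂–3σ̂, * = beyond 3σ̂; sign = side of CL): 1:-C, 2:-C, 3:-C, 4:+C, 5:+B, 6:-C, 7:-B, 8:-C, 9:+C, 10:+B
No rule fires across all 10 points.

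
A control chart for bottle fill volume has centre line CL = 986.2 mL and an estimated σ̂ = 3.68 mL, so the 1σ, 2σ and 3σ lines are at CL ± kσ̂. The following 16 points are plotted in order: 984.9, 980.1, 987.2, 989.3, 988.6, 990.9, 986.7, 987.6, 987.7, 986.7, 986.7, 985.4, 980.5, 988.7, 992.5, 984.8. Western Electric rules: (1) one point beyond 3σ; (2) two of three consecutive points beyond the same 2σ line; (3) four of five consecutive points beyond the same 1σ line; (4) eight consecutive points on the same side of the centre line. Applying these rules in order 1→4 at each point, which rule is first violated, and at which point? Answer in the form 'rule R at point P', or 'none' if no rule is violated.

rule 4 at point 10

Zone of each point (C = within 1σ̂, B = 1σ̂–2σ̂, A = 2σ̂–3σ̂, * = beyond 3σ̂; sign = side of CL): 1:-C, 2:-B, 3:+C, 4:+C, 5:+C, 6:+B, 7:+C, 8:+C, 9:+C, 10:+C, 11:+C, 12:-C, 13:-B, 14:+C, 15:+B, 16:-C
Rule 4 (eight consecutive points on the same side of the centre line) is satisfied at point 10.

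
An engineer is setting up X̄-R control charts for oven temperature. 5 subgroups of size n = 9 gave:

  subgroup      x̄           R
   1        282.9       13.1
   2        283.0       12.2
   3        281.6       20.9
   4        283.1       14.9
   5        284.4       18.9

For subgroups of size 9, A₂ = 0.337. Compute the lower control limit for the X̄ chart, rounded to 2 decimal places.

X̄̄ = (282.9 + 283.0 + 281.6 + 283.1 + 284.4) / 5 = 1415.0000 / 5 = 283.0000
R̄ = (13.1 + 12.2 + 20.9 + 14.9 + 18.9) / 5 = 80.0000 / 5 = 16.0000
LCL = X̄̄ − A₂·R̄ = 283.0000 − 0.337 × 16.0000 = 277.6080

277.61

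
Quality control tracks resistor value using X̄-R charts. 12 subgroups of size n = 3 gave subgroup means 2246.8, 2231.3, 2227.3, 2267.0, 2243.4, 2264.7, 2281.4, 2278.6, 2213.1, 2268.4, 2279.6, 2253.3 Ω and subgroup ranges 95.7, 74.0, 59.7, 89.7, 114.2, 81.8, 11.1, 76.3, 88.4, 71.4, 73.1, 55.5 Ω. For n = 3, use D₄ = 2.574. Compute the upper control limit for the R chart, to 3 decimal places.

191.098

R̄ = (95.7 + 74.0 + 59.7 + 89.7 + 114.2 + 81.8 + 11.1 + 76.3 + 88.4 + 71.4 + 73.1 + 55.5) / 12 = 890.9000 / 12 = 74.2417
UCL_R = D₄·R̄ = 2.574 × 74.2417 = 191.0980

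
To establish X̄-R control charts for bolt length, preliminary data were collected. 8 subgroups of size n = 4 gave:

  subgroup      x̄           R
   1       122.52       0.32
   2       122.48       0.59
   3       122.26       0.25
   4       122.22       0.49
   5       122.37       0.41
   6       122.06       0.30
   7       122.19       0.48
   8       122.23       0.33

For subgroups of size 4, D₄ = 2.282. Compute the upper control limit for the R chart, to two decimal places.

0.90

R̄ = (0.32 + 0.59 + 0.25 + 0.49 + 0.41 + 0.30 + 0.48 + 0.33) / 8 = 3.1700 / 8 = 0.3962
UCL_R = D₄·R̄ = 2.282 × 0.3962 = 0.9042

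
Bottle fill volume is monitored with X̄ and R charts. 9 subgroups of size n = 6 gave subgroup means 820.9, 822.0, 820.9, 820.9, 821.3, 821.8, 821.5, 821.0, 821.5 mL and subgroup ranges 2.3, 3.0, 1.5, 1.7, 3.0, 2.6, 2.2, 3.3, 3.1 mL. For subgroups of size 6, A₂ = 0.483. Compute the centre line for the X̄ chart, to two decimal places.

821.31

X̄̄ = (820.9 + 822.0 + 820.9 + 820.9 + 821.3 + 821.8 + 821.5 + 821.0 + 821.5) / 9 = 7391.8000 / 9 = 821.3111
CL = X̄̄ = 821.3111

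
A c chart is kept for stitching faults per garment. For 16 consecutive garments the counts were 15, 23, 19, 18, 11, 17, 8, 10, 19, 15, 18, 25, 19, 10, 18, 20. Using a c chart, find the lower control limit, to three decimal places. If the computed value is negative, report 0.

c̄ = (15 + 23 + 19 + 18 + 11 + 17 + 8 + 10 + 19 + 15 + 18 + 25 + 19 + 10 + 18 + 20) / 16 = 265 / 16 = 16.5625
LCL = c̄ − 3√c̄ = 16.5625 − 3 × 4.0697 = 4.3534

4.353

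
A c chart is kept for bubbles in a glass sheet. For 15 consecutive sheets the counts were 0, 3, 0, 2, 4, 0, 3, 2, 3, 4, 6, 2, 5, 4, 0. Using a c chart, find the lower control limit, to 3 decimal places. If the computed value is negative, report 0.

0.000

c̄ = (0 + 3 + 0 + 2 + 4 + 0 + 3 + 2 + 3 + 4 + 6 + 2 + 5 + 4 + 0) / 15 = 38 / 15 = 2.5333
LCL = c̄ − 3√c̄ = 2.5333 − 3 × 1.5916 = -2.2416 → 0 (cannot be negative)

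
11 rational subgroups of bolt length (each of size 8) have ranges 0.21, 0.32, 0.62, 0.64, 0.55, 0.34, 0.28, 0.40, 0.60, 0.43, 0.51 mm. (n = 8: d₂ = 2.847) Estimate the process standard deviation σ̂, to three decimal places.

R̄ = (0.21 + 0.32 + 0.62 + 0.64 + 0.55 + 0.34 + 0.28 + 0.40 + 0.60 + 0.43 + 0.51) / 11 = 0.4455
σ̂ = R̄ / d₂ = 0.4455 / 2.847 = 0.1565

0.156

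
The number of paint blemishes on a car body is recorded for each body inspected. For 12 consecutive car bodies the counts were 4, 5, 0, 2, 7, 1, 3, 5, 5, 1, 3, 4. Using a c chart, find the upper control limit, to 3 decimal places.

c̄ = (4 + 5 + 0 + 2 + 7 + 1 + 3 + 5 + 5 + 1 + 3 + 4) / 12 = 40 / 12 = 3.3333
UCL = c̄ + 3√c̄ = 3.3333 + 3 × √3.3333 = 3.3333 + 3 × 1.8257 = 8.8106

8.811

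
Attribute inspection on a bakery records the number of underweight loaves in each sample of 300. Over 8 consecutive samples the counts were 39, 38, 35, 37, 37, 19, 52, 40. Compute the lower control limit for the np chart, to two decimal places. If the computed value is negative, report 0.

p̄ = Σdᵢ / (k·n) = 297 / (8 × 300) = 0.12375
LCL = np̄ − 3·√(np̄(1−p̄)) = 37.1250 − 3 × 5.7036 = 20.0143

20.01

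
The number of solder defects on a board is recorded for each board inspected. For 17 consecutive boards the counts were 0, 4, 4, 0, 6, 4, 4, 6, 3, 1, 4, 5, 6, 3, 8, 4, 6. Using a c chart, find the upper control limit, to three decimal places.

10.000

c̄ = (0 + 4 + 4 + 0 + 6 + 4 + 4 + 6 + 3 + 1 + 4 + 5 + 6 + 3 + 8 + 4 + 6) / 17 = 68 / 17 = 4.0000
UCL = c̄ + 3√c̄ = 4.0000 + 3 × √4.0000 = 4.0000 + 3 × 2.0000 = 10.0000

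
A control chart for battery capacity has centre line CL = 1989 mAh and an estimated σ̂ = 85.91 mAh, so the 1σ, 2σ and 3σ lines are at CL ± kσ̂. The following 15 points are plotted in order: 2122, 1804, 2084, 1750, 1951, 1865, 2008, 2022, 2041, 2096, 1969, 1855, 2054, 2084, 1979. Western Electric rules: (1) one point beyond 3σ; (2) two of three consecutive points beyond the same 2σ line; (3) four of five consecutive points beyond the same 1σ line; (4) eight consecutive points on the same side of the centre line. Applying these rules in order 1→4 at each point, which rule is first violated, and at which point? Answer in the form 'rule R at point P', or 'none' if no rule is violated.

Zone of each point (C = within 1σ̂, B = 1σ̂–2σ̂, A = 2σ̂–3σ̂, * = beyond 3σ̂; sign = side of CL): 1:+B, 2:-A, 3:+B, 4:-A, 5:-C, 6:-B, 7:+C, 8:+C, 9:+C, 10:+B, 11:-C, 12:-B, 13:+C, 14:+B, 15:-C
Rule 2 (two of three consecutive points beyond the same 2σ limit) is satisfied at point 4.

rule 2 at point 4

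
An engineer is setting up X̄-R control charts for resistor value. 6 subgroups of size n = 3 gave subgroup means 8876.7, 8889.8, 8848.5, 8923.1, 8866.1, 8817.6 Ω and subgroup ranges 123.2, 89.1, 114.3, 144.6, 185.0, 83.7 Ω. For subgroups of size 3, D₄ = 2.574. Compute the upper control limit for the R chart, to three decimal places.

R̄ = (123.2 + 89.1 + 114.3 + 144.6 + 185.0 + 83.7) / 6 = 739.9000 / 6 = 123.3167
UCL_R = D₄·R̄ = 2.574 × 123.3167 = 317.4171

317.417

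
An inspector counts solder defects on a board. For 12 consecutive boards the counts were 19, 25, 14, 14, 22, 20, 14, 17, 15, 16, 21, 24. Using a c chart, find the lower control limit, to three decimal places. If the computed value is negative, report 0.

c̄ = (19 + 25 + 14 + 14 + 22 + 20 + 14 + 17 + 15 + 16 + 21 + 24) / 12 = 221 / 12 = 18.4167
LCL = c̄ − 3√c̄ = 18.4167 − 3 × 4.2915 = 5.5423

5.542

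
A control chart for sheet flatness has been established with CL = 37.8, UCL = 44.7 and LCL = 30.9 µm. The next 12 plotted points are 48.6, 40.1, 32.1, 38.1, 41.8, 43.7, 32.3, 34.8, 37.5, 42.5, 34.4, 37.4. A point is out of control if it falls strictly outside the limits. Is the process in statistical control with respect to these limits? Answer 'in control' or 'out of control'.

Compare each point to [30.9, 44.7]: sample 1 = 48.6 > UCL.

out of control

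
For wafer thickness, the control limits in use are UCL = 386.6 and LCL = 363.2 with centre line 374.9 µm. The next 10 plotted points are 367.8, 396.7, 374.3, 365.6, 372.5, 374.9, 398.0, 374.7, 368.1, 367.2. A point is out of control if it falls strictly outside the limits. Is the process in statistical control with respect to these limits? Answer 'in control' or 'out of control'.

out of control

Compare each point to [363.2, 386.6]: sample 2 = 396.7 > UCL; sample 7 = 398.0 > UCL.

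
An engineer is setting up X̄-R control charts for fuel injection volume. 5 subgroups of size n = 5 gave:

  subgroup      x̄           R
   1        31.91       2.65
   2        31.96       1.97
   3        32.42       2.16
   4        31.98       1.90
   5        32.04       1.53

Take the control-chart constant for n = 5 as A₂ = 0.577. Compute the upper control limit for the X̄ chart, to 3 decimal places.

33.240

X̄̄ = (31.91 + 31.96 + 32.42 + 31.98 + 32.04) / 5 = 160.3100 / 5 = 32.0620
R̄ = (2.65 + 1.97 + 2.16 + 1.90 + 1.53) / 5 = 10.2100 / 5 = 2.0420
UCL = X̄̄ + A₂·R̄ = 32.0620 + 0.577 × 2.0420 = 33.2402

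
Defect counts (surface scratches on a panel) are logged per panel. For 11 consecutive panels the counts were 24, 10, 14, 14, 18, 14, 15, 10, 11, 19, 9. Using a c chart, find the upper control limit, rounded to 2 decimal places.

c̄ = (24 + 10 + 14 + 14 + 18 + 14 + 15 + 10 + 11 + 19 + 9) / 11 = 158 / 11 = 14.3636
UCL = c̄ + 3√c̄ = 14.3636 + 3 × √14.3636 = 14.3636 + 3 × 3.7899 = 25.7335

25.73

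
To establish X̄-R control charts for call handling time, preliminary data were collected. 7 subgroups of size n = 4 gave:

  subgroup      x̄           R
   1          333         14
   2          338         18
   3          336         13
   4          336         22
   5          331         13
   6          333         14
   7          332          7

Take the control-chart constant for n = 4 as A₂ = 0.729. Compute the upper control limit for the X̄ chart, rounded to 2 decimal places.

344.66

X̄̄ = (333 + 338 + 336 + 336 + 331 + 333 + 332) / 7 = 2339.0000 / 7 = 334.1429
R̄ = (14 + 18 + 13 + 22 + 13 + 14 + 7) / 7 = 101.0000 / 7 = 14.4286
UCL = X̄̄ + A₂·R̄ = 334.1429 + 0.729 × 14.4286 = 344.6613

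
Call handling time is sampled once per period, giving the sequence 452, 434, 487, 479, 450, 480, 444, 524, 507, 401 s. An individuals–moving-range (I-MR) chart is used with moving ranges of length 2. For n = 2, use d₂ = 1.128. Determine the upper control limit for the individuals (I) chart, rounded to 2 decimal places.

577.21

X̄ = (452 + 434 + 487 + 479 + 450 + 480 + 444 + 524 + 507 + 401) / 10 = 465.8000
Moving ranges: 18, 53, 8, 29, 30, 36, 80, 17, 106; M̄R̄ = 377.0000 / 9 = 41.8889
UCL = X̄ + 3·M̄R̄/d₂ = 465.8000 + 3 × 41.8889 / 1.128 = 577.2066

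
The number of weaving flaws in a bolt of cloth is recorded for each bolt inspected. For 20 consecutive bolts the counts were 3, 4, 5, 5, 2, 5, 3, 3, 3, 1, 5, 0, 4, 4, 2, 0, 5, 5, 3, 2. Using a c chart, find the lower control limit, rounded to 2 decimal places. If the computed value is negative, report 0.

0.00

c̄ = (3 + 4 + 5 + 5 + 2 + 5 + 3 + 3 + 3 + 1 + 5 + 0 + 4 + 4 + 2 + 0 + 5 + 5 + 3 + 2) / 20 = 64 / 20 = 3.2000
LCL = c̄ − 3√c̄ = 3.2000 − 3 × 1.7889 = -2.1666 → 0 (cannot be negative)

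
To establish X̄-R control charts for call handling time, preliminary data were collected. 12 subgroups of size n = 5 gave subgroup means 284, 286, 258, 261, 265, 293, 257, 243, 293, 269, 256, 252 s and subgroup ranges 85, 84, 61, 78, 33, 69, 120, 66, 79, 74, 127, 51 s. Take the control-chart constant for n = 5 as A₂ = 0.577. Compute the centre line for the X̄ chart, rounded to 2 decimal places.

268.08

X̄̄ = (284 + 286 + 258 + 261 + 265 + 293 + 257 + 243 + 293 + 269 + 256 + 252) / 12 = 3217.0000 / 12 = 268.0833
CL = X̄̄ = 268.0833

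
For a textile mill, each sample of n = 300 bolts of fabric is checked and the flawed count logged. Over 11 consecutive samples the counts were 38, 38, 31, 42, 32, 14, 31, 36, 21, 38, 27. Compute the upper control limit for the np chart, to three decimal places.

47.596

p̄ = Σdᵢ / (k·n) = 348 / (11 × 300) = 0.10545
UCL = np̄ + 3·√(np̄(1−p̄)) = 31.6364 + 3 × √(31.6364×0.89455) = 31.6364 + 3 × 5.3198 = 47.5957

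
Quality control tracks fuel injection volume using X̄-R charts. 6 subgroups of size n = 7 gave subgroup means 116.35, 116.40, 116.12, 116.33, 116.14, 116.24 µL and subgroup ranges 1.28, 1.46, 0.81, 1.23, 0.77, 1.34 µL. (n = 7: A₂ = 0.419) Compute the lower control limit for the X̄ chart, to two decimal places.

X̄̄ = (116.35 + 116.40 + 116.12 + 116.33 + 116.14 + 116.24) / 6 = 697.5800 / 6 = 116.2633
R̄ = (1.28 + 1.46 + 0.81 + 1.23 + 0.77 + 1.34) / 6 = 6.8900 / 6 = 1.1483
LCL = X̄̄ − A₂·R̄ = 116.2633 − 0.419 × 1.1483 = 115.7822

115.78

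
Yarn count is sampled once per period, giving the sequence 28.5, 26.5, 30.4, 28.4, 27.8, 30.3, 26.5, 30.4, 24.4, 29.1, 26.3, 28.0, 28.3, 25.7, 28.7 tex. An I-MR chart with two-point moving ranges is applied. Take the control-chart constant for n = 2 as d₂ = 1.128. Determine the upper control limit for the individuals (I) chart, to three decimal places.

X̄ = (28.5 + 26.5 + 30.4 + 28.4 + 27.8 + 30.3 + 26.5 + 30.4 + 24.4 + 29.1 + 26.3 + 28.0 + 28.3 + 25.7 + 28.7) / 15 = 27.9533
Moving ranges: 2.0, 3.9, 2.0, 0.6, 2.5, 3.8, 3.9, 6.0, 4.7, 2.8, 1.7, 0.3, 2.6, 3.0; M̄R̄ = 39.8000 / 14 = 2.8429
UCL = X̄ + 3·M̄R̄/d₂ = 27.9533 + 3 × 2.8429 / 1.128 = 35.5141

35.514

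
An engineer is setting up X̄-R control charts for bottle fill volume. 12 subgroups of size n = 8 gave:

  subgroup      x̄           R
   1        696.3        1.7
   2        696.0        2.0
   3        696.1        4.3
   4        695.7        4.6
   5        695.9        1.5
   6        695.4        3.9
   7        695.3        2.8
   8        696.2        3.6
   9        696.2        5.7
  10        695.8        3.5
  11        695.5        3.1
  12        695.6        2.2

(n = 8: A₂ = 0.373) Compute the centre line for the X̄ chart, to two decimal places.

X̄̄ = (696.3 + 696.0 + 696.1 + 695.7 + 695.9 + 695.4 + 695.3 + 696.2 + 696.2 + 695.8 + 695.5 + 695.6) / 12 = 8350.0000 / 12 = 695.8333
CL = X̄̄ = 695.8333

695.83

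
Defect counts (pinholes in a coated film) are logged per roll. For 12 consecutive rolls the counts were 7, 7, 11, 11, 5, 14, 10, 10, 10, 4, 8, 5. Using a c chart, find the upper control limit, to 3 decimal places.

c̄ = (7 + 7 + 11 + 11 + 5 + 14 + 10 + 10 + 10 + 4 + 8 + 5) / 12 = 102 / 12 = 8.5000
UCL = c̄ + 3√c̄ = 8.5000 + 3 × √8.5000 = 8.5000 + 3 × 2.9155 = 17.2464

17.246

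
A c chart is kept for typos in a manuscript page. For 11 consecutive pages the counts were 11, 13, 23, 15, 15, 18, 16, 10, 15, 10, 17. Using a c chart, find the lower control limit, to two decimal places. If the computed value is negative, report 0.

3.27

c̄ = (11 + 13 + 23 + 15 + 15 + 18 + 16 + 10 + 15 + 10 + 17) / 11 = 163 / 11 = 14.8182
LCL = c̄ − 3√c̄ = 14.8182 − 3 × 3.8494 = 3.2699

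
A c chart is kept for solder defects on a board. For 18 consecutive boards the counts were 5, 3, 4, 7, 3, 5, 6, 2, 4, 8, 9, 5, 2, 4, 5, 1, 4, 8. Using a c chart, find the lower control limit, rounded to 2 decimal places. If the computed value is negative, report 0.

c̄ = (5 + 3 + 4 + 7 + 3 + 5 + 6 + 2 + 4 + 8 + 9 + 5 + 2 + 4 + 5 + 1 + 4 + 8) / 18 = 85 / 18 = 4.7222
LCL = c̄ − 3√c̄ = 4.7222 − 3 × 2.1731 = -1.7970 → 0 (cannot be negative)

0.00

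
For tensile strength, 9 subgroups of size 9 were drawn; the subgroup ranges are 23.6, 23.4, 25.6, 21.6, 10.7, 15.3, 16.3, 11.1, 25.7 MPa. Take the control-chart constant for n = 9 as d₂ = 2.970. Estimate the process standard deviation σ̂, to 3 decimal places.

6.483

R̄ = (23.6 + 23.4 + 25.6 + 21.6 + 10.7 + 15.3 + 16.3 + 11.1 + 25.7) / 9 = 19.2556
σ̂ = R̄ / d₂ = 19.2556 / 2.970 = 6.4834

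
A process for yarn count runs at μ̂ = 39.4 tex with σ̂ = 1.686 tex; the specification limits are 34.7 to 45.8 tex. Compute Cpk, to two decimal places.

0.93

Cpu = (USL − μ̂) / (3σ̂) = (45.8 − 39.4) / (3 × 1.686) = 1.2653; Cpl = (μ̂ − LSL) / (3σ̂) = (39.4 − 34.7) / (3 × 1.686) = 0.9292; Cpk = min(Cpu, Cpl) = 0.9292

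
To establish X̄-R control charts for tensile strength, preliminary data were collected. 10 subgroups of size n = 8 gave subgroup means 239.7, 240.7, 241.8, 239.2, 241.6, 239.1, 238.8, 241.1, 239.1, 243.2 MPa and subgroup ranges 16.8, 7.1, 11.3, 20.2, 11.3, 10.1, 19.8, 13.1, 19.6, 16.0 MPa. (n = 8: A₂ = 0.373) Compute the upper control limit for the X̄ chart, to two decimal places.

X̄̄ = (239.7 + 240.7 + 241.8 + 239.2 + 241.6 + 239.1 + 238.8 + 241.1 + 239.1 + 243.2) / 10 = 2404.3000 / 10 = 240.4300
R̄ = (16.8 + 7.1 + 11.3 + 20.2 + 11.3 + 10.1 + 19.8 + 13.1 + 19.6 + 16.0) / 10 = 145.3000 / 10 = 14.5300
UCL = X̄̄ + A₂·R̄ = 240.4300 + 0.373 × 14.5300 = 245.8497

245.85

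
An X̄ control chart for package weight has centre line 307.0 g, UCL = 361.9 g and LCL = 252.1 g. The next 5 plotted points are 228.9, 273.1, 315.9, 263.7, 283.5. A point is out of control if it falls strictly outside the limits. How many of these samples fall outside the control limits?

1

Compare each point to [252.1, 361.9]: sample 1 = 228.9 < LCL.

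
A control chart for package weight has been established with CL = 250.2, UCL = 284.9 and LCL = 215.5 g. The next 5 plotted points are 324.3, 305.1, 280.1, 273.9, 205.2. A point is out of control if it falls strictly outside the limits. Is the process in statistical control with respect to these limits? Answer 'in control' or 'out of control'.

out of control

Compare each point to [215.5, 284.9]: sample 1 = 324.3 > UCL; sample 2 = 305.1 > UCL; sample 5 = 205.2 < LCL.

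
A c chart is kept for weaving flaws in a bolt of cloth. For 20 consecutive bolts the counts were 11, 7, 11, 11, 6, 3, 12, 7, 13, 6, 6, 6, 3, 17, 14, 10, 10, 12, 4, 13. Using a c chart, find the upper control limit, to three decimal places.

18.150

c̄ = (11 + 7 + 11 + 11 + 6 + 3 + 12 + 7 + 13 + 6 + 6 + 6 + 3 + 17 + 14 + 10 + 10 + 12 + 4 + 13) / 20 = 182 / 20 = 9.1000
UCL = c̄ + 3√c̄ = 9.1000 + 3 × √9.1000 = 9.1000 + 3 × 3.0166 = 18.1499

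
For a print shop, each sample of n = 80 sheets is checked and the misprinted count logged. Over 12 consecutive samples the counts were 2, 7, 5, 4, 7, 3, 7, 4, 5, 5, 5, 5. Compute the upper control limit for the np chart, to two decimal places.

p̄ = Σdᵢ / (k·n) = 59 / (12 × 80) = 0.06146
UCL = np̄ + 3·√(np̄(1−p̄)) = 4.9167 + 3 × √(4.9167×0.93854) = 4.9167 + 3 × 2.1481 = 11.3611

11.36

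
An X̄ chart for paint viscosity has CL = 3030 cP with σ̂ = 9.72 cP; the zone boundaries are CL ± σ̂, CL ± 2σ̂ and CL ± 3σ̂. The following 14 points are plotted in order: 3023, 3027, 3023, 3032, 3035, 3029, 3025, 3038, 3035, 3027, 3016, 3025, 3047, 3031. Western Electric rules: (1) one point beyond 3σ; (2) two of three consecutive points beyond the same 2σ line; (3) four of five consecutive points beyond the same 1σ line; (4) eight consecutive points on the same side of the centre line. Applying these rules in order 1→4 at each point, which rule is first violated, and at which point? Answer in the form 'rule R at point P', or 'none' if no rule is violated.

none

Zone of each point (C = within 1σ̂, B = 1σ̂–2σ̂, A = 2σ̂–3σ̂, * = beyond 3σ̂; sign = side of CL): 1:-C, 2:-C, 3:-C, 4:+C, 5:+C, 6:-C, 7:-C, 8:+C, 9:+C, 10:-C, 11:-B, 12:-C, 13:+B, 14:+C
No rule fires across all 14 points.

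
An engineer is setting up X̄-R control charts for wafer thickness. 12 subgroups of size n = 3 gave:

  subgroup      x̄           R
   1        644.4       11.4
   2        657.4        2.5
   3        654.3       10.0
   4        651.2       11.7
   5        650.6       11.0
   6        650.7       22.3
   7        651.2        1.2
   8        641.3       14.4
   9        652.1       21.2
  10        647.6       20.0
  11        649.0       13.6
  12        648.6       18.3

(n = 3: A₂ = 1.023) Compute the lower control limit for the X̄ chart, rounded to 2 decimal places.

636.43

X̄̄ = (644.4 + 657.4 + 654.3 + 651.2 + 650.6 + 650.7 + 651.2 + 641.3 + 652.1 + 647.6 + 649.0 + 648.6) / 12 = 7798.4000 / 12 = 649.8667
R̄ = (11.4 + 2.5 + 10.0 + 11.7 + 11.0 + 22.3 + 1.2 + 14.4 + 21.2 + 20.0 + 13.6 + 18.3) / 12 = 157.6000 / 12 = 13.1333
LCL = X̄̄ − A₂·R̄ = 649.8667 − 1.023 × 13.1333 = 636.4313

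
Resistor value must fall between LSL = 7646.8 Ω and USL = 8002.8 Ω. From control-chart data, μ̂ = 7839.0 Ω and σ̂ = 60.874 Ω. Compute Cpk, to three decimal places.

0.897

Cpu = (USL − μ̂) / (3σ̂) = (8002.8 − 7839.0) / (3 × 60.874) = 0.8969; Cpl = (μ̂ − LSL) / (3σ̂) = (7839.0 − 7646.8) / (3 × 60.874) = 1.0524; Cpk = min(Cpu, Cpl) = 0.8969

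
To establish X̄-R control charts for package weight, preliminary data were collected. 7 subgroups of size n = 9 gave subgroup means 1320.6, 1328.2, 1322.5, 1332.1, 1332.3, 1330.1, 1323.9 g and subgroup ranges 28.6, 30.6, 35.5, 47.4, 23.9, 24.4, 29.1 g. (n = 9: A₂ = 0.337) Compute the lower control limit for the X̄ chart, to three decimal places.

X̄̄ = (1320.6 + 1328.2 + 1322.5 + 1332.1 + 1332.3 + 1330.1 + 1323.9) / 7 = 9289.7000 / 7 = 1327.1000
R̄ = (28.6 + 30.6 + 35.5 + 47.4 + 23.9 + 24.4 + 29.1) / 7 = 219.5000 / 7 = 31.3571
LCL = X̄̄ − A₂·R̄ = 1327.1000 − 0.337 × 31.3571 = 1316.5326

1316.533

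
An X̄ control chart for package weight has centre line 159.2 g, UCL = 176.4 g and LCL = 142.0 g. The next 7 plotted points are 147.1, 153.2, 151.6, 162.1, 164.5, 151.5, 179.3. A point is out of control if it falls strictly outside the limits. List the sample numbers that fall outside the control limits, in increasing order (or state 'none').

7

Compare each point to [142.0, 176.4]: sample 7 = 179.3 > UCL.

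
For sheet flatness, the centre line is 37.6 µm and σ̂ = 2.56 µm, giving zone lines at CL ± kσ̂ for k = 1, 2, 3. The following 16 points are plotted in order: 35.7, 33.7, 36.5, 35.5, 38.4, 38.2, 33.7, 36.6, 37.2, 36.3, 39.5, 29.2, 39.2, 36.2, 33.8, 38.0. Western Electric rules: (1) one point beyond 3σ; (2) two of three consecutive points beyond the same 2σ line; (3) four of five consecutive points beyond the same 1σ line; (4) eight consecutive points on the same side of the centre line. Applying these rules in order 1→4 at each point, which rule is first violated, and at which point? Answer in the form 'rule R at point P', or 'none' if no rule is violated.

rule 1 at point 12

Zone of each point (C = within 1σ̂, B = 1σ̂–2σ̂, A = 2σ̂–3σ̂, * = beyond 3σ̂; sign = side of CL): 1:-C, 2:-B, 3:-C, 4:-C, 5:+C, 6:+C, 7:-B, 8:-C, 9:-C, 10:-C, 11:+C, 12:-*, 13:+C, 14:-C, 15:-B, 16:+C
Rule 1 (one point beyond the 3σ limits) is satisfied at point 12.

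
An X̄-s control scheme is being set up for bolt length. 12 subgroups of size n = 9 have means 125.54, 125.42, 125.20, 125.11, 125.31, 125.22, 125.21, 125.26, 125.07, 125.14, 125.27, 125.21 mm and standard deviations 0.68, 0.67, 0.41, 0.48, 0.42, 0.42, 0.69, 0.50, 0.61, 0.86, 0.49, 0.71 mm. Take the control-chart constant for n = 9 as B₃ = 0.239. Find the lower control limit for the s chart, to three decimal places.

s̄ = (0.68 + 0.67 + 0.41 + 0.48 + 0.42 + 0.42 + 0.69 + 0.50 + 0.61 + 0.86 + 0.49 + 0.71) / 12 = 0.5783
LCL_s = B₃·s̄ = 0.239 × 0.5783 = 0.1382

0.138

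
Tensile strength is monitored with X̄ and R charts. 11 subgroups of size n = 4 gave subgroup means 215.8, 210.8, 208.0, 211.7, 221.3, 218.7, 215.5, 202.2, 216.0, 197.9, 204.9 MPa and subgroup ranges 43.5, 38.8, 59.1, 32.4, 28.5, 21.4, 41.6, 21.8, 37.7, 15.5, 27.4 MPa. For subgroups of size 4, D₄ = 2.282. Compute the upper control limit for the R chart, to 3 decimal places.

76.281

R̄ = (43.5 + 38.8 + 59.1 + 32.4 + 28.5 + 21.4 + 41.6 + 21.8 + 37.7 + 15.5 + 27.4) / 11 = 367.7000 / 11 = 33.4273
UCL_R = D₄·R̄ = 2.282 × 33.4273 = 76.2810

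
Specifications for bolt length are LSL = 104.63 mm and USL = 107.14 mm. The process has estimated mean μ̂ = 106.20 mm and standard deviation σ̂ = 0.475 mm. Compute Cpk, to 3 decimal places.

0.660

Cpu = (USL − μ̂) / (3σ̂) = (107.14 − 106.20) / (3 × 0.475) = 0.6596; Cpl = (μ̂ − LSL) / (3σ̂) = (106.20 − 104.63) / (3 × 0.475) = 1.1018; Cpk = min(Cpu, Cpl) = 0.6596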